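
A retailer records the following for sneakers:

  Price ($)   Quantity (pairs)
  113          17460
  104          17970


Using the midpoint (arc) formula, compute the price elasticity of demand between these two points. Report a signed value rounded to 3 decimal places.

-0.347

%ΔQ = (17970 − 17460) / [(17460 + 17970)/2] = 510/17715 = 0.028789…
%ΔP = (104 − 113) / [(113 + 104)/2] = -9/108.5 = -0.082949…
Arc Ed = %ΔQ / %ΔP = (510/17715) / (-9/108.5) = -0.34706…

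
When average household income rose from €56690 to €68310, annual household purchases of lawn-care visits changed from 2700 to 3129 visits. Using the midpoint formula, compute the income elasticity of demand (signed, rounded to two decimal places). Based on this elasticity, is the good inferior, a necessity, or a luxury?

0.79; necessity

%ΔQ = (3129 − 2700)/[( 2700 + 3129)/2] = 429/2914.5 = 0.147195…
%ΔIncome = (68310 − 56690)/[( 56690 + 68310)/2] = 11620/62500 = 0.18592
E_income = (429/2914.5) / (11620/62500) = 0.7917…
0 < E_income < 1 ⇒ normal good, necessity.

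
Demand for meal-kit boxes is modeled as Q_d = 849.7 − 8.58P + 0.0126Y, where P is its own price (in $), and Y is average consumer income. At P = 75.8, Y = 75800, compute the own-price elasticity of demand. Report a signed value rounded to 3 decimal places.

-0.563

At the given values, Q_d = 849.7 − 8.58(75.8) + 0.0126(75800) = 1154.416.
∂Q_d/∂P = −8.58.
E = (-8.58) × (75.8/1154.416) = -0.56337…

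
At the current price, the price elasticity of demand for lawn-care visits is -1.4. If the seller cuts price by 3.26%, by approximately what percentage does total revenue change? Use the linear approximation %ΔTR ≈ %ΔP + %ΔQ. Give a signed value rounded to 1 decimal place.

%ΔQ ≈ Ed × %ΔP = (-1.4) × (-3.26%) = +4.5640%
%ΔTR ≈ %ΔP + %ΔQ = (-3.26%) + (+4.5640%) = +1.3040%

+1.3%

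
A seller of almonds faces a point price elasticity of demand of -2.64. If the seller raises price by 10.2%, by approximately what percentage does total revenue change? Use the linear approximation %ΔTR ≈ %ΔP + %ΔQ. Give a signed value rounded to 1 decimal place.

-16.7%

%ΔQ ≈ Ed × %ΔP = (-2.64) × (+10.2%) = -26.9280%
%ΔTR ≈ %ΔP + %ΔQ = (+10.2%) + (-26.9280%) = -16.7280%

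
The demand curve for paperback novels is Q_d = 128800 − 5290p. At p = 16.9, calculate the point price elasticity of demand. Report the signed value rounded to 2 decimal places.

-2.27

dQ_d/dp = −5290. At p = 16.9, Q_d = 128800 − 5290(16.9) = 39399.
Ed = (dQ_d/dp)·(p/Q_d) = −5290 × (16.9/39399) = -2.2691…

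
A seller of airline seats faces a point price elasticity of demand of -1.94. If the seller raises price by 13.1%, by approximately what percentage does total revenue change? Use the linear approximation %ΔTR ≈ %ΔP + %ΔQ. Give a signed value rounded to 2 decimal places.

-12.31%

%ΔQ ≈ Ed × %ΔP = (-1.94) × (+13.1%) = -25.4140%
%ΔTR ≈ %ΔP + %ΔQ = (+13.1%) + (-25.4140%) = -12.3140%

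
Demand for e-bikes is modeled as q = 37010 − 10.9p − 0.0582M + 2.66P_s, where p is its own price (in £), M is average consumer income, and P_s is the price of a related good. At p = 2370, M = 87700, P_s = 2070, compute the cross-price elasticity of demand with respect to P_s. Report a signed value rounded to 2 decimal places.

0.48

At the given values, q = 37010 − 10.9(2370) − 0.0582(87700) + 2.66(2070) = 11579.06.
∂q/∂P_s = 2.66.
E = (2.66) × (2070/11579.06) = 0.4755…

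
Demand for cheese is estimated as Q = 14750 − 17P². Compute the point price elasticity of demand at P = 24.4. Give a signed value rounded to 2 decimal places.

dQ/dP = −2·17·P = -829.6. At P = 24.4, Q = 4628.88.
Ed = (dQ/dP)·(P/Q) = (-829.6) × (24.4/4628.88) = -4.3730…

-4.37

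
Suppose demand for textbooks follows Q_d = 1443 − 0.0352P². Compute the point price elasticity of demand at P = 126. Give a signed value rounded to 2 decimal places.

-1.26

dQ_d/dP = −2·0.0352·P = -8.8704. At P = 126, Q_d = 884.1648.
Ed = (dQ_d/dP)·(P/Q_d) = (-8.8704) × (126/884.1648) = -1.2640…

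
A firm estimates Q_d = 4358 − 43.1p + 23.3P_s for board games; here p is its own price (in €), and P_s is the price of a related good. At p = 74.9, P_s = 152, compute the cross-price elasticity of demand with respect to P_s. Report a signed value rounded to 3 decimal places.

At the given values, Q_d = 4358 − 43.1(74.9) + 23.3(152) = 4671.41.
∂Q_d/∂P_s = 23.3.
E = (23.3) × (152/4671.41) = 0.75814…

0.758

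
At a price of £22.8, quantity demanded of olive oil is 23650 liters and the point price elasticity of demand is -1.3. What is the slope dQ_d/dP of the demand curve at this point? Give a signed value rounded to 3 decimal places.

-1348.465

Ed = (dQ_d/dP)·(P/Q_d) ⇒ dQ_d/dP = Ed·Q_d/P = (-1.3)·23650/22.8 = -1348.46491…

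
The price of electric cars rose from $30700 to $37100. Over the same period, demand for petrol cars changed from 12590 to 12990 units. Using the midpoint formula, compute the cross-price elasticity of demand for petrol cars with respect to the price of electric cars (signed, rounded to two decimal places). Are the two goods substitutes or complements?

0.17; substitutes

%ΔQ_{petrol cars} = (12990 − 12590)/avg = 400/12790 = 0.031274…
%ΔP_{electric cars} = (37100 − 30700)/avg = 6400/33900 = 0.188790…
E_cross = (400/12790) / (6400/33900) = 0.1656…
E_cross > 0 ⇒ the goods are substitutes.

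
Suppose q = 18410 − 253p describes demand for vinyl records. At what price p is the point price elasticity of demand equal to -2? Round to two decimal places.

Ed = −253p/(18410 − 253p). Set this equal to -2:
253p = 2·(18410 − 253p) ⇒ 253p(1 + 2) = 2·18410
p = 2·18410 / (253·3) = 48.5111…

48.51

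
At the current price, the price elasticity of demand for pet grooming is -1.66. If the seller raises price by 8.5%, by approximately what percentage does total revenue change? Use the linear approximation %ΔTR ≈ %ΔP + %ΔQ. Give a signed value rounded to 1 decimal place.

%ΔQ ≈ Ed × %ΔP = (-1.66) × (+8.5%) = -14.1100%
%ΔTR ≈ %ΔP + %ΔQ = (+8.5%) + (-14.1100%) = -5.6100%

-5.6%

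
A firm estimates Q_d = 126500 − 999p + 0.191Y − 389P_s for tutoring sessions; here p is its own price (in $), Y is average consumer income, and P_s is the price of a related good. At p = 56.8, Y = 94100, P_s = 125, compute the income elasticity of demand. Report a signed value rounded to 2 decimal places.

0.46

At the given values, Q_d = 126500 − 999(56.8) + 0.191(94100) − 389(125) = 39104.9.
∂Q_d/∂Y = 0.191.
E = (0.191) × (94100/39104.9) = 0.4596…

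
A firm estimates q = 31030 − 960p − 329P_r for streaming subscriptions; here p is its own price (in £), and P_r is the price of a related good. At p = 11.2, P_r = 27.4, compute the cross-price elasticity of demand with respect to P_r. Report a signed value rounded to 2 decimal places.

At the given values, q = 31030 − 960(11.2) − 329(27.4) = 11263.4.
∂q/∂P_r = -329.
E = (-329) × (27.4/11263.4) = -0.8003…

-0.80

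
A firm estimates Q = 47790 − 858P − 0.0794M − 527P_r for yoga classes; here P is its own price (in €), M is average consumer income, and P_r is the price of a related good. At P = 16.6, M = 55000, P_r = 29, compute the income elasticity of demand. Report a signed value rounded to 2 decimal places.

-0.31

At the given values, Q = 47790 − 858(16.6) − 0.0794(55000) − 527(29) = 13897.2.
∂Q/∂M = -0.0794.
E = (-0.0794) × (55000/13897.2) = -0.3142…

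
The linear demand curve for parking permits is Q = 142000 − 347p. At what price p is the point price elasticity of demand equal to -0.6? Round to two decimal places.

Ed = −347p/(142000 − 347p). Set this equal to -0.6:
347p = 0.6·(142000 − 347p) ⇒ 347p(1 + 0.6) = 0.6·142000
p = 0.6·142000 / (347·1.6) = 153.4582…

153.46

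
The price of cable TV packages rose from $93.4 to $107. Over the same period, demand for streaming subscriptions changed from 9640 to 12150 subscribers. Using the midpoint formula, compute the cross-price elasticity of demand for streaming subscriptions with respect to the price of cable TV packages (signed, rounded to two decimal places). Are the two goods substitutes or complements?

%ΔQ_{streaming subscriptions} = (12150 − 9640)/avg = 2510/10895 = 0.230380…
%ΔP_{cable TV packages} = (107 − 93.4)/avg = 13.6/100.2 = 0.135728…
E_cross = (2510/10895) / (13.6/100.2) = 1.6973…
E_cross > 0 ⇒ the goods are substitutes.

1.70; substitutes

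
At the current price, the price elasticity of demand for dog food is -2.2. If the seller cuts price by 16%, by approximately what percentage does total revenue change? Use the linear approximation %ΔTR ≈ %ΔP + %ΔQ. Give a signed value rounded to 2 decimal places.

%ΔQ ≈ Ed × %ΔP = (-2.2) × (-16%) = +35.2000%
%ΔTR ≈ %ΔP + %ΔQ = (-16%) + (+35.2000%) = +19.2000%

+19.20%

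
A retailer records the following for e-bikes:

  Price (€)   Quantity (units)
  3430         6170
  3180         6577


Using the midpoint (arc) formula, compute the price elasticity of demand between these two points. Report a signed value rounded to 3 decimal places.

-0.844

%ΔQ = (6577 − 6170) / [(6170 + 6577)/2] = 407/6373.5 = 0.063858…
%ΔP = (3180 − 3430) / [(3430 + 3180)/2] = -250/3305 = -0.075642…
Arc Ed = %ΔQ / %ΔP = (407/6373.5) / (-250/3305) = -0.84420…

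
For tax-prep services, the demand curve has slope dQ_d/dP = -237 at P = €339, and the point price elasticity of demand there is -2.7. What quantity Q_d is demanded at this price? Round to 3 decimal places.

Ed = (dQ_d/dP)·(P/Q_d) ⇒ Q_d = (dQ_d/dP)·P/Ed = (-237)·339/(-2.7) = 29756.66666…

29756.667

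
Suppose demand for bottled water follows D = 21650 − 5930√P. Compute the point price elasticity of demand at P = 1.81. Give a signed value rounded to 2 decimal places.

-0.29

dD/dP = −5930/(2√P) = -2203.87. At P = 1.81, D = 13672.
Ed = (dD/dP)·(P/D) = (-2203.87) × (1.81/13672) = -0.2917…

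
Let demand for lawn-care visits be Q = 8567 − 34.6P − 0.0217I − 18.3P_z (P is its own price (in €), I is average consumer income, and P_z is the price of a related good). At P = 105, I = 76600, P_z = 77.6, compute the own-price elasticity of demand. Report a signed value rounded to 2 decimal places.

At the given values, Q = 8567 − 34.6(105) − 0.0217(76600) − 18.3(77.6) = 1851.7.
∂Q/∂P = −34.6.
E = (-34.6) × (105/1851.7) = -1.9619…

-1.96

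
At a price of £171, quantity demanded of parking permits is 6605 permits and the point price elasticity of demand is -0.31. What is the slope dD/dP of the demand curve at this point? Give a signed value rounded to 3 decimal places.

Ed = (dD/dP)·(P/D) ⇒ dD/dP = Ed·D/P = (-0.31)·6605/171 = -11.97397…

-11.974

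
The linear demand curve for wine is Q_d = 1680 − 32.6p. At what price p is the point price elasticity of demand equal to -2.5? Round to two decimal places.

Ed = −32.6p/(1680 − 32.6p). Set this equal to -2.5:
32.6p = 2.5·(1680 − 32.6p) ⇒ 32.6p(1 + 2.5) = 2.5·1680
p = 2.5·1680 / (32.6·3.5) = 36.8098…

36.81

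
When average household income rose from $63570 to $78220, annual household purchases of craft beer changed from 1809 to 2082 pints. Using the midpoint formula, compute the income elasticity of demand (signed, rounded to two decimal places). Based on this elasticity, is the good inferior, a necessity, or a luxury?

%ΔQ = (2082 − 1809)/[( 1809 + 2082)/2] = 273/1945.5 = 0.140323…
%ΔIncome = (78220 − 63570)/[( 63570 + 78220)/2] = 14650/70895 = 0.206643…
E_income = (273/1945.5) / (14650/70895) = 0.6790…
0 < E_income < 1 ⇒ normal good, necessity.

0.68; necessity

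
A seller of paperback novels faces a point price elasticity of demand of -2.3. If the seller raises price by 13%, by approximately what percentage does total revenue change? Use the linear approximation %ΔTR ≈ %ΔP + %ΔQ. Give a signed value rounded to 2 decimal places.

%ΔQ ≈ Ed × %ΔP = (-2.3) × (+13%) = -29.9000%
%ΔTR ≈ %ΔP + %ΔQ = (+13%) + (-29.9000%) = -16.9000%

-16.90%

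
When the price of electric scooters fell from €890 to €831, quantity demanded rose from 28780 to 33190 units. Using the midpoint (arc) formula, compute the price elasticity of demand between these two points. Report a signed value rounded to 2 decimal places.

%ΔQ = (33190 − 28780) / [(28780 + 33190)/2] = 4410/30985 = 0.142326…
%ΔP = (831 − 890) / [(890 + 831)/2] = -59/860.5 = -0.068564…
Arc Ed = %ΔQ / %ΔP = (4410/30985) / (-59/860.5) = -2.0758…

-2.08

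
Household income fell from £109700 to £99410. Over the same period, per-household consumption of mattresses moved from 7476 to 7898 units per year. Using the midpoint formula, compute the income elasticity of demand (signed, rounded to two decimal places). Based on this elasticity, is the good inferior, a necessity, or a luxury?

%ΔQ = (7898 − 7476)/[( 7476 + 7898)/2] = 422/7687 = 0.054897…
%ΔIncome = (99410 − 109700)/[( 109700 + 99410)/2] = -10290/104555 = -0.098417…
E_income = (422/7687) / (-10290/104555) = -0.5578…
E_income < 0 ⇒ inferior good.

-0.56; inferior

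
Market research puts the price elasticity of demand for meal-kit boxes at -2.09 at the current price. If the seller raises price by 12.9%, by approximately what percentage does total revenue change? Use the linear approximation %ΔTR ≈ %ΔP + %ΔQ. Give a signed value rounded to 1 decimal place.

-14.1%

%ΔQ ≈ Ed × %ΔP = (-2.09) × (+12.9%) = -26.9610%
%ΔTR ≈ %ΔP + %ΔQ = (+12.9%) + (-26.9610%) = -14.0610%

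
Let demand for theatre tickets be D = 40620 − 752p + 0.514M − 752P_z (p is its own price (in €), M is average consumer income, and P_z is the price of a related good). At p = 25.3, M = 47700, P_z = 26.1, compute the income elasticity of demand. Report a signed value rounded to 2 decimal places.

At the given values, D = 40620 − 752(25.3) + 0.514(47700) − 752(26.1) = 26485.
∂D/∂M = 0.514.
E = (0.514) × (47700/26485) = 0.9257…

0.93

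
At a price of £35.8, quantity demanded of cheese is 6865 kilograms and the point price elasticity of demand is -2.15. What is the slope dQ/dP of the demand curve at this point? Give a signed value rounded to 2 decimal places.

-412.28

Ed = (dQ/dP)·(P/Q) ⇒ dQ/dP = Ed·Q/P = (-2.15)·6865/35.8 = -412.2835…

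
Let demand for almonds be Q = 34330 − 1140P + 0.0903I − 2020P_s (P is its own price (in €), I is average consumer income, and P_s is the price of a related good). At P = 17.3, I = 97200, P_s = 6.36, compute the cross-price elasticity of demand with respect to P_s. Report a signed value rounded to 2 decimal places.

-1.22

At the given values, Q = 34330 − 1140(17.3) + 0.0903(97200) − 2020(6.36) = 10537.96.
∂Q/∂P_s = -2020.
E = (-2020) × (6.36/10537.96) = -1.2191…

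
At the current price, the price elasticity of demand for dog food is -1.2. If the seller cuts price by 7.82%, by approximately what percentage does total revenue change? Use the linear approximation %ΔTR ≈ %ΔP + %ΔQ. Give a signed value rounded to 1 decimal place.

+1.6%

%ΔQ ≈ Ed × %ΔP = (-1.2) × (-7.82%) = +9.3840%
%ΔTR ≈ %ΔP + %ΔQ = (-7.82%) + (+9.3840%) = +1.5640%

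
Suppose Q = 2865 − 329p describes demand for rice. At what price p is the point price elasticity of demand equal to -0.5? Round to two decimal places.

2.90

Ed = −329p/(2865 − 329p). Set this equal to -0.5:
329p = 0.5·(2865 − 329p) ⇒ 329p(1 + 0.5) = 0.5·2865
p = 0.5·2865 / (329·1.5) = 2.9027…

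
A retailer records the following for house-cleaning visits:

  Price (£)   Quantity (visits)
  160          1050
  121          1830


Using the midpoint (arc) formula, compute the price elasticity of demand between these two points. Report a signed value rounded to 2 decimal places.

-1.95

%ΔQ = (1830 − 1050) / [(1050 + 1830)/2] = 780/1440 = 0.541666…
%ΔP = (121 − 160) / [(160 + 121)/2] = -39/140.5 = -0.277580…
Arc Ed = %ΔQ / %ΔP = (780/1440) / (-39/140.5) = -1.9513…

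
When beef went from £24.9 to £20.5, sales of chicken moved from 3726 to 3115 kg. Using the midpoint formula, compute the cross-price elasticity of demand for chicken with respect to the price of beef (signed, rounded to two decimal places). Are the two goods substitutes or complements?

0.92; substitutes

%ΔQ_{chicken} = (3115 − 3726)/avg = -611/3420.5 = -0.178628…
%ΔP_{beef} = (20.5 − 24.9)/avg = -4.4/22.7 = -0.193832…
E_cross = (-611/3420.5) / (-4.4/22.7) = 0.9215…
E_cross > 0 ⇒ the goods are substitutes.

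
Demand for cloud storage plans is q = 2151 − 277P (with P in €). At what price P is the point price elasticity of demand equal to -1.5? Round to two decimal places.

Ed = −277P/(2151 − 277P). Set this equal to -1.5:
277P = 1.5·(2151 − 277P) ⇒ 277P(1 + 1.5) = 1.5·2151
P = 1.5·2151 / (277·2.5) = 4.6592…

4.66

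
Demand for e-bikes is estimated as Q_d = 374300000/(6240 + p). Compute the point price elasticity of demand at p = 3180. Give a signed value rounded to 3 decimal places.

dQ_d/dp = −374300000/(6240 + p)² = -4.21811. At p = 3180, Q_d = 39734.6.
Ed = (dQ_d/dp)·(p/Q_d) = (-4.21811) × (3180/39734.6) = -0.33757…

-0.338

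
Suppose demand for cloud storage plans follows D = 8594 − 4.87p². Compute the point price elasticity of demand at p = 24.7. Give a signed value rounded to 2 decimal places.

dD/dp = −2·4.87·p = -240.578. At p = 24.7, D = 5622.8617.
Ed = (dD/dp)·(p/D) = (-240.578) × (24.7/5622.8617) = -1.0568…

-1.06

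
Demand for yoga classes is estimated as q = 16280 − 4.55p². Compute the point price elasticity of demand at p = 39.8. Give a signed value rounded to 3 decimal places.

dq/dp = −2·4.55·p = -362.18. At p = 39.8, q = 9072.618.
Ed = (dq/dp)·(p/q) = (-362.18) × (39.8/9072.618) = -1.58882…

-1.589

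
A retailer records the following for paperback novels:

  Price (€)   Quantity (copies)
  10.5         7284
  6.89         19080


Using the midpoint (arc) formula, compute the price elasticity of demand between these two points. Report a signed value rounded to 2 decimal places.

-2.16

%ΔQ = (19080 − 7284) / [(7284 + 19080)/2] = 11796/13182 = 0.894856…
%ΔP = (6.89 − 10.5) / [(10.5 + 6.89)/2] = -3.61/8.695 = -0.415181…
Arc Ed = %ΔQ / %ΔP = (11796/13182) / (-3.61/8.695) = -2.1553…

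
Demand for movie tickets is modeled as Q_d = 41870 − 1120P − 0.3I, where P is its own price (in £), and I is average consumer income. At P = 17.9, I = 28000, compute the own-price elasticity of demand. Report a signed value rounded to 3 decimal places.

At the given values, Q_d = 41870 − 1120(17.9) − 0.3(28000) = 13422.
∂Q_d/∂P = −1120.
E = (-1120) × (17.9/13422) = -1.49366…

-1.494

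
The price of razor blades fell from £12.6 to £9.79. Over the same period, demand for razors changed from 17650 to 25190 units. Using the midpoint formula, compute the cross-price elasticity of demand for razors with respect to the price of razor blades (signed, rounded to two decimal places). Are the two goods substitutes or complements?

-1.40; complements

%ΔQ_{razors} = (25190 − 17650)/avg = 7540/21420 = 0.352007…
%ΔP_{razor blades} = (9.79 − 12.6)/avg = -2.81/11.195 = -0.251004…
E_cross = (7540/21420) / (-2.81/11.195) = -1.4023…
E_cross < 0 ⇒ the goods are complements.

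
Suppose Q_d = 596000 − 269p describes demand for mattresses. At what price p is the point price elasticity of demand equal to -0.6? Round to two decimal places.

830.86

Ed = −269p/(596000 − 269p). Set this equal to -0.6:
269p = 0.6·(596000 − 269p) ⇒ 269p(1 + 0.6) = 0.6·596000
p = 0.6·596000 / (269·1.6) = 830.8550…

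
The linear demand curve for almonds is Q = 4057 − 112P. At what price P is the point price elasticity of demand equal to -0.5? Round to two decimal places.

Ed = −112P/(4057 − 112P). Set this equal to -0.5:
112P = 0.5·(4057 − 112P) ⇒ 112P(1 + 0.5) = 0.5·4057
P = 0.5·4057 / (112·1.5) = 12.0744…

12.07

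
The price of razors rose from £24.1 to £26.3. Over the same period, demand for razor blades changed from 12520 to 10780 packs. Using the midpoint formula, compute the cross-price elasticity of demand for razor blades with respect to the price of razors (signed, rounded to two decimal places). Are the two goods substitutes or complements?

-1.71; complements

%ΔQ_{razor blades} = (10780 − 12520)/avg = -1740/11650 = -0.149356…
%ΔP_{razors} = (26.3 − 24.1)/avg = 2.2/25.2 = 0.087301…
E_cross = (-1740/11650) / (2.2/25.2) = -1.7108…
E_cross < 0 ⇒ the goods are complements.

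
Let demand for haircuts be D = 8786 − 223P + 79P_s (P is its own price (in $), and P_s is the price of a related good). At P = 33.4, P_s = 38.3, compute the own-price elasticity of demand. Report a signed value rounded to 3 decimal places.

-1.707

At the given values, D = 8786 − 223(33.4) + 79(38.3) = 4363.5.
∂D/∂P = −223.
E = (-223) × (33.4/4363.5) = -1.70693…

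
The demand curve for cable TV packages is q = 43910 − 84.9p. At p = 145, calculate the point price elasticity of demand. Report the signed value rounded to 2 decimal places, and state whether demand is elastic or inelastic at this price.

-0.39; inelastic

dq/dp = −84.9. At p = 145, q = 43910 − 84.9(145) = 31599.5.
Ed = (dq/dp)·(p/q) = −84.9 × (145/31599.5) = -0.3895…
|Ed| = 0.39 < 1, so demand is inelastic.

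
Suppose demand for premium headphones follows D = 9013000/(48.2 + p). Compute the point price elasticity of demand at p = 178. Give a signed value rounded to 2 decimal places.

-0.79

dD/dp = −9013000/(48.2 + p)² = -176.151. At p = 178, D = 39845.3.
Ed = (dD/dp)·(p/D) = (-176.151) × (178/39845.3) = -0.7869…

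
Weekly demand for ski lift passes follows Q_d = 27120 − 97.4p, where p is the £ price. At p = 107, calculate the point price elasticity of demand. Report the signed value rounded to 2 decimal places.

dQ_d/dp = −97.4. At p = 107, Q_d = 27120 − 97.4(107) = 16698.2.
Ed = (dQ_d/dp)·(p/Q_d) = −97.4 × (107/16698.2) = -0.6241…

-0.62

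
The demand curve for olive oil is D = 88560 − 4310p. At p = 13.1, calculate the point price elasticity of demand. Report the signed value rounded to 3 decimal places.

-1.759

dD/dp = −4310. At p = 13.1, D = 88560 − 4310(13.1) = 32099.
Ed = (dD/dp)·(p/D) = −4310 × (13.1/32099) = -1.75896…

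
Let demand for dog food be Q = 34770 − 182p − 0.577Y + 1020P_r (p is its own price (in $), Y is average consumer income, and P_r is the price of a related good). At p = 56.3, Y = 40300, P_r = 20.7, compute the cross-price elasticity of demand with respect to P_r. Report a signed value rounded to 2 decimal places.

At the given values, Q = 34770 − 182(56.3) − 0.577(40300) + 1020(20.7) = 22384.3.
∂Q/∂P_r = 1020.
E = (1020) × (20.7/22384.3) = 0.9432…

0.94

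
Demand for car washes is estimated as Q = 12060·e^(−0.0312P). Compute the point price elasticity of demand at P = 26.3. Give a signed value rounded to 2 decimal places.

-0.82

dQ/dP = −0.0312·Q = -165.629. At P = 26.3, Q = 5308.63.
Ed = (dQ/dP)·(P/Q) = (-165.629) × (26.3/5308.63) = -0.8205…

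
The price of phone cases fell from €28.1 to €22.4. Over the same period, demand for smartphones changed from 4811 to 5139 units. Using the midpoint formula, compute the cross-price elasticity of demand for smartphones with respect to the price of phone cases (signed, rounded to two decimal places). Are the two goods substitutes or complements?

%ΔQ_{smartphones} = (5139 − 4811)/avg = 328/4975 = 0.065929…
%ΔP_{phone cases} = (22.4 − 28.1)/avg = -5.7/25.25 = -0.225742…
E_cross = (328/4975) / (-5.7/25.25) = -0.2920…
E_cross < 0 ⇒ the goods are complements.

-0.29; complements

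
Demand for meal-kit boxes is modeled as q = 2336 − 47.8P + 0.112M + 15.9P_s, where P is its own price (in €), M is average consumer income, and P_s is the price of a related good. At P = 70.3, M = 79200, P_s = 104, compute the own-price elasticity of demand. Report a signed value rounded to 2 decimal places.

-0.35

At the given values, q = 2336 − 47.8(70.3) + 0.112(79200) + 15.9(104) = 9499.66.
∂q/∂P = −47.8.
E = (-47.8) × (70.3/9499.66) = -0.3537…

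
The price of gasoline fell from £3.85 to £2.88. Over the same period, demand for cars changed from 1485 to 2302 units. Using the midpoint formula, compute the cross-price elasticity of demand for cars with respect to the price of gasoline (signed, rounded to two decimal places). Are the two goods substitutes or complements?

%ΔQ_{cars} = (2302 − 1485)/avg = 817/1893.5 = 0.431476…
%ΔP_{gasoline} = (2.88 − 3.85)/avg = -0.97/3.365 = -0.288261…
E_cross = (817/1893.5) / (-0.97/3.365) = -1.4968…
E_cross < 0 ⇒ the goods are complements.

-1.50; complements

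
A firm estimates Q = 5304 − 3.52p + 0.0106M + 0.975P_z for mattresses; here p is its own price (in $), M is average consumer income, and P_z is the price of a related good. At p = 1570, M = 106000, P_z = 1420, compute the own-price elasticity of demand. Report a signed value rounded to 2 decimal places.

At the given values, Q = 5304 − 3.52(1570) + 0.0106(106000) + 0.975(1420) = 2285.7.
∂Q/∂p = −3.52.
E = (-3.52) × (1570/2285.7) = -2.4178…

-2.42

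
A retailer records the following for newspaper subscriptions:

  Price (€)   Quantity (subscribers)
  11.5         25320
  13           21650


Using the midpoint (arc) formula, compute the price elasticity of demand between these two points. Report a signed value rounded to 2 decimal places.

-1.28

%ΔQ = (21650 − 25320) / [(25320 + 21650)/2] = -3670/23485 = -0.156269…
%ΔP = (13 − 11.5) / [(11.5 + 13)/2] = 1.5/12.25 = 0.122448…
Arc Ed = %ΔQ / %ΔP = (-3670/23485) / (1.5/12.25) = -1.2762…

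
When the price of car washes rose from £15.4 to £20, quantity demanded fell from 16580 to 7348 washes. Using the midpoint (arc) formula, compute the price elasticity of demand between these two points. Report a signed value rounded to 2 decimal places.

-2.97

%ΔQ = (7348 − 16580) / [(16580 + 7348)/2] = -9232/11964 = -0.771648…
%ΔP = (20 − 15.4) / [(15.4 + 20)/2] = 4.6/17.7 = 0.259887…
Arc Ed = %ΔQ / %ΔP = (-9232/11964) / (4.6/17.7) = -2.9691…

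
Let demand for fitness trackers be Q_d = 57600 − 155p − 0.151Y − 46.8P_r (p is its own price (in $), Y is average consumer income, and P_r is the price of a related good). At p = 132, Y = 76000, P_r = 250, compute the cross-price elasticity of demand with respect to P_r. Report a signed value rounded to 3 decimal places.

At the given values, Q_d = 57600 − 155(132) − 0.151(76000) − 46.8(250) = 13964.
∂Q_d/∂P_r = -46.8.
E = (-46.8) × (250/13964) = -0.83786…

-0.838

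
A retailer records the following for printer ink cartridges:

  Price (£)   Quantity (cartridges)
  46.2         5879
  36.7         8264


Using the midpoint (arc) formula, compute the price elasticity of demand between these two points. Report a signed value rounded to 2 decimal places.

%ΔQ = (8264 − 5879) / [(5879 + 8264)/2] = 2385/7071.5 = 0.337269…
%ΔP = (36.7 − 46.2) / [(46.2 + 36.7)/2] = -9.5/41.45 = -0.229191…
Arc Ed = %ΔQ / %ΔP = (2385/7071.5) / (-9.5/41.45) = -1.4715…

-1.47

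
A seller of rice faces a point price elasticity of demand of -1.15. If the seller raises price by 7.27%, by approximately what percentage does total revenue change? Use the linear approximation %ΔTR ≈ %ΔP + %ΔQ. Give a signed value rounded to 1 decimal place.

%ΔQ ≈ Ed × %ΔP = (-1.15) × (+7.27%) = -8.3605%
%ΔTR ≈ %ΔP + %ΔQ = (+7.27%) + (-8.3605%) = -1.0905%

-1.1%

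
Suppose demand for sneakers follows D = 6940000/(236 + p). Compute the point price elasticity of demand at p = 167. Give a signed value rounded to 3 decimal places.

-0.414

dD/dp = −6940000/(236 + p)² = -42.7316. At p = 167, D = 17220.8.
Ed = (dD/dp)·(p/D) = (-42.7316) × (167/17220.8) = -0.41439…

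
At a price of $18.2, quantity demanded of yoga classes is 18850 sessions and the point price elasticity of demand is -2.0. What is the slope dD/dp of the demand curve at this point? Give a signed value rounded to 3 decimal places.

-2071.429

Ed = (dD/dp)·(p/D) ⇒ dD/dp = Ed·D/p = (-2.0)·18850/18.2 = -2071.42857…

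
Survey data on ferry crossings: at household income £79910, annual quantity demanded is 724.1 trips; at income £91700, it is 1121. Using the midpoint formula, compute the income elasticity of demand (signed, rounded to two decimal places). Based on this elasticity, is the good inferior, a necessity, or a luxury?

3.13; luxury

%ΔQ = (1121 − 724.1)/[( 724.1 + 1121)/2] = 396.9/922.55 = 0.430220…
%ΔIncome = (91700 − 79910)/[( 79910 + 91700)/2] = 11790/85805 = 0.137404…
E_income = (396.9/922.55) / (11790/85805) = 3.1310…
E_income > 1 ⇒ normal good, luxury.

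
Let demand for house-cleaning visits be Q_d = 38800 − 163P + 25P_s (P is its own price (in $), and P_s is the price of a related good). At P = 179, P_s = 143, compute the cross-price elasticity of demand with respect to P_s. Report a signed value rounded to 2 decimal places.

At the given values, Q_d = 38800 − 163(179) + 25(143) = 13198.
∂Q_d/∂P_s = 25.
E = (25) × (143/13198) = 0.2708…

0.27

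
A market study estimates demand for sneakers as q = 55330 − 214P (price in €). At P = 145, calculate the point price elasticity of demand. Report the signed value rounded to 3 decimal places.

dq/dP = −214. At P = 145, q = 55330 − 214(145) = 24300.
Ed = (dq/dP)·(P/q) = −214 × (145/24300) = -1.27695…

-1.277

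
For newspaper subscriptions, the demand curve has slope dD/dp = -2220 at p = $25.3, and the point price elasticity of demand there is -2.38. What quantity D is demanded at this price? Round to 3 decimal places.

23599.160

Ed = (dD/dp)·(p/D) ⇒ D = (dD/dp)·p/Ed = (-2220)·25.3/(-2.38) = 23599.15966…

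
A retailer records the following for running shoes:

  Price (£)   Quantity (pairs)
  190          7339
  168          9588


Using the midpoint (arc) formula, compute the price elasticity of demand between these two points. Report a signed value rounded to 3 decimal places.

-2.162

%ΔQ = (9588 − 7339) / [(7339 + 9588)/2] = 2249/8463.5 = 0.265729…
%ΔP = (168 − 190) / [(190 + 168)/2] = -22/179 = -0.122905…
Arc Ed = %ΔQ / %ΔP = (2249/8463.5) / (-22/179) = -2.16207…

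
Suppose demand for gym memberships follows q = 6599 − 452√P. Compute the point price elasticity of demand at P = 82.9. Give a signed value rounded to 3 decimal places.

-0.829

dq/dP = −452/(2√P) = -24.8217. At P = 82.9, q = 2483.57.
Ed = (dq/dP)·(P/q) = (-24.8217) × (82.9/2483.57) = -0.82853…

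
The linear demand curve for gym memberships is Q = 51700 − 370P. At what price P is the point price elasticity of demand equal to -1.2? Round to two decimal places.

Ed = −370P/(51700 − 370P). Set this equal to -1.2:
370P = 1.2·(51700 − 370P) ⇒ 370P(1 + 1.2) = 1.2·51700
P = 1.2·51700 / (370·2.2) = 76.2162…

76.22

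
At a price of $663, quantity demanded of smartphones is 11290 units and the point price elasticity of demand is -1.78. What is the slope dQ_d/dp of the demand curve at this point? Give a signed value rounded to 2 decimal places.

-30.31

Ed = (dQ_d/dp)·(p/Q_d) ⇒ dQ_d/dp = Ed·Q_d/p = (-1.78)·11290/663 = -30.3110…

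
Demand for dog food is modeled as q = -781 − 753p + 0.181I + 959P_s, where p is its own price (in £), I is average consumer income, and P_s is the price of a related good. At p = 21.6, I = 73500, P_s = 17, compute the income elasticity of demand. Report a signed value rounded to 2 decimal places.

1.06

At the given values, q = -781 − 753(21.6) + 0.181(73500) + 959(17) = 12560.7.
∂q/∂I = 0.181.
E = (0.181) × (73500/12560.7) = 1.0591…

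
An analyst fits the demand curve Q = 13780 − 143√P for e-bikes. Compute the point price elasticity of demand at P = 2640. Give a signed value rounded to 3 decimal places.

dQ/dP = −143/(2√P) = -1.39157. At P = 2640, Q = 6432.53.
Ed = (dQ/dP)·(P/Q) = (-1.39157) × (2640/6432.53) = -0.57111…

-0.571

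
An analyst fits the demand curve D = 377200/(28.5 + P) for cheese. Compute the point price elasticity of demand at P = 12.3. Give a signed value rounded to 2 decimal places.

-0.30

dD/dP = −377200/(28.5 + P)² = -226.596. At P = 12.3, D = 9245.1.
Ed = (dD/dP)·(P/D) = (-226.596) × (12.3/9245.1) = -0.3014…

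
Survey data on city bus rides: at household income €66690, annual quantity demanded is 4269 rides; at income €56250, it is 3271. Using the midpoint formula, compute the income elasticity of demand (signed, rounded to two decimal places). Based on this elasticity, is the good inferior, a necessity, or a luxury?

%ΔQ = (3271 − 4269)/[( 4269 + 3271)/2] = -998/3770 = -0.264721…
%ΔIncome = (56250 − 66690)/[( 66690 + 56250)/2] = -10440/61470 = -0.169838…
E_income = (-998/3770) / (-10440/61470) = 1.5586…
E_income > 1 ⇒ normal good, luxury.

1.56; luxury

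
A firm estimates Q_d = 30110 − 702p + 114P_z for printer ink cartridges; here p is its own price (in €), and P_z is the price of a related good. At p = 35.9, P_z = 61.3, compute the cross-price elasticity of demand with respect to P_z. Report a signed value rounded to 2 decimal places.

At the given values, Q_d = 30110 − 702(35.9) + 114(61.3) = 11896.4.
∂Q_d/∂P_z = 114.
E = (114) × (61.3/11896.4) = 0.5874…

0.59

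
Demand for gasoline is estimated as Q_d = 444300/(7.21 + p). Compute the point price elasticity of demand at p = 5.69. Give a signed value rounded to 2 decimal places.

-0.44

dQ_d/dp = −444300/(7.21 + p)² = -2669.91. At p = 5.69, Q_d = 34441.9.
Ed = (dQ_d/dp)·(p/Q_d) = (-2669.91) × (5.69/34441.9) = -0.4410…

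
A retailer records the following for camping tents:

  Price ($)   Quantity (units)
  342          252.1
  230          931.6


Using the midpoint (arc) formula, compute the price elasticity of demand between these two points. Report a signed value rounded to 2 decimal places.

%ΔQ = (931.6 − 252.1) / [(252.1 + 931.6)/2] = 679.5/591.85 = 1.148094…
%ΔP = (230 − 342) / [(342 + 230)/2] = -112/286 = -0.391608…
Arc Ed = %ΔQ / %ΔP = (679.5/591.85) / (-112/286) = -2.9317…

-2.93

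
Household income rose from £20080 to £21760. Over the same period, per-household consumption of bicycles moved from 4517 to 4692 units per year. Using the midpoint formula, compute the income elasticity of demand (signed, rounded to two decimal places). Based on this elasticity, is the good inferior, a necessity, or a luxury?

%ΔQ = (4692 − 4517)/[( 4517 + 4692)/2] = 175/4604.5 = 0.038006…
%ΔIncome = (21760 − 20080)/[( 20080 + 21760)/2] = 1680/20920 = 0.080305…
E_income = (175/4604.5) / (1680/20920) = 0.4732…
0 < E_income < 1 ⇒ normal good, necessity.

0.47; necessity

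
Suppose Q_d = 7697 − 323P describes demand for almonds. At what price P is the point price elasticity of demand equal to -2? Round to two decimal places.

15.89

Ed = −323P/(7697 − 323P). Set this equal to -2:
323P = 2·(7697 − 323P) ⇒ 323P(1 + 2) = 2·7697
P = 2·7697 / (323·3) = 15.8864…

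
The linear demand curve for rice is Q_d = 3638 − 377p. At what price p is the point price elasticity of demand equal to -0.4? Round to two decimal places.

Ed = −377p/(3638 − 377p). Set this equal to -0.4:
377p = 0.4·(3638 − 377p) ⇒ 377p(1 + 0.4) = 0.4·3638
p = 0.4·3638 / (377·1.4) = 2.7571…

2.76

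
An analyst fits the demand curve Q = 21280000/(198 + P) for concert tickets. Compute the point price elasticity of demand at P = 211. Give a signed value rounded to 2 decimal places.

-0.52

dQ/dP = −21280000/(198 + P)² = -127.211. At P = 211, Q = 52029.3.
Ed = (dQ/dP)·(P/Q) = (-127.211) × (211/52029.3) = -0.5158…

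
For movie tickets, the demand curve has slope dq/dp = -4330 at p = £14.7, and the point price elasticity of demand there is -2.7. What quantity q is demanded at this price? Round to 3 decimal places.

Ed = (dq/dp)·(p/q) ⇒ q = (dq/dp)·p/Ed = (-4330)·14.7/(-2.7) = 23574.44444…

23574.444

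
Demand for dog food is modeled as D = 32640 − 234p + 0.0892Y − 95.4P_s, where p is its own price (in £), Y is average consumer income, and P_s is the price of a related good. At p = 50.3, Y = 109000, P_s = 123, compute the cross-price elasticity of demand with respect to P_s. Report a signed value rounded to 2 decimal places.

-0.62

At the given values, D = 32640 − 234(50.3) + 0.0892(109000) − 95.4(123) = 18858.4.
∂D/∂P_s = -95.4.
E = (-95.4) × (123/18858.4) = -0.6222…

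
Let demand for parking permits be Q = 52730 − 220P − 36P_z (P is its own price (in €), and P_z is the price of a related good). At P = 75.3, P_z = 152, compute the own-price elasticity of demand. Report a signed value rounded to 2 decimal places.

-0.54

At the given values, Q = 52730 − 220(75.3) − 36(152) = 30692.
∂Q/∂P = −220.
E = (-220) × (75.3/30692) = -0.5397…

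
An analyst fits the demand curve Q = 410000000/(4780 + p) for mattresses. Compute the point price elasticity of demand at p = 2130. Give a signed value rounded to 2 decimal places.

dQ/dp = −410000000/(4780 + p)² = -8.58673. At p = 2130, Q = 59334.3.
Ed = (dQ/dp)·(p/Q) = (-8.58673) × (2130/59334.3) = -0.3082…

-0.31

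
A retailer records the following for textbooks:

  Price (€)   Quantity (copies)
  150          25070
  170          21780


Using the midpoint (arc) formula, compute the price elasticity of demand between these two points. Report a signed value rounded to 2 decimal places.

%ΔQ = (21780 − 25070) / [(25070 + 21780)/2] = -3290/23425 = -0.140448…
%ΔP = (170 − 150) / [(150 + 170)/2] = 20/160 = 0.125
Arc Ed = %ΔQ / %ΔP = (-3290/23425) / (20/160) = -1.1235…

-1.12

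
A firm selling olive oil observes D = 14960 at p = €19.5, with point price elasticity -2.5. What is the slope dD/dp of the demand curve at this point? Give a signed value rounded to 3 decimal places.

-1917.949

Ed = (dD/dp)·(p/D) ⇒ dD/dp = Ed·D/p = (-2.5)·14960/19.5 = -1917.94871…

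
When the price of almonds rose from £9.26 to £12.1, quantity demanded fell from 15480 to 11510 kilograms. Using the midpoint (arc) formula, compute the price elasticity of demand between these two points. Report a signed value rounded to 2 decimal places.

-1.11

%ΔQ = (11510 − 15480) / [(15480 + 11510)/2] = -3970/13495 = -0.294183…
%ΔP = (12.1 − 9.26) / [(9.26 + 12.1)/2] = 2.84/10.68 = 0.265917…
Arc Ed = %ΔQ / %ΔP = (-3970/13495) / (2.84/10.68) = -1.1062…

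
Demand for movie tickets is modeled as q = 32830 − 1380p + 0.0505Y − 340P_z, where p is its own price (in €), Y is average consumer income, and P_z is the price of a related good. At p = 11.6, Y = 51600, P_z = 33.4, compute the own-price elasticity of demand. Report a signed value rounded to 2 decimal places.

-1.98

At the given values, q = 32830 − 1380(11.6) + 0.0505(51600) − 340(33.4) = 8071.8.
∂q/∂p = −1380.
E = (-1380) × (11.6/8071.8) = -1.9832…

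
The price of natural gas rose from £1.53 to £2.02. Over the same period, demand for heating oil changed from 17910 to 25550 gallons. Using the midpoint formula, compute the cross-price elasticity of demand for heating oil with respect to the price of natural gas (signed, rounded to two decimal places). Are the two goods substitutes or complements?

%ΔQ_{heating oil} = (25550 − 17910)/avg = 7640/21730 = 0.351587…
%ΔP_{natural gas} = (2.02 − 1.53)/avg = 0.49/1.775 = 0.276056…
E_cross = (7640/21730) / (0.49/1.775) = 1.2736…
E_cross > 0 ⇒ the goods are substitutes.

1.27; substitutes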